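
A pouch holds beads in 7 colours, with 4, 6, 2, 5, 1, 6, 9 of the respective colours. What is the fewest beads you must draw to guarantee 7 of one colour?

31

In the worst case you take as many as possible of each colour without reaching 7: 4 + 6 + 2 + 5 + 1 + 6 + 6 = 30.
The next one must give 7 of some colour, so 30 + 1 = 31.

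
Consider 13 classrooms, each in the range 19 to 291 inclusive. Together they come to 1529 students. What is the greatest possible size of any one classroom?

Maximizing one value means minimizing the remaining 12.
The other 12 contribute at least 12 × 19 = 228, leaving at most 1529 − 228 = 1301.
But each classroom is capped at 291, so the maximum is 291.
Achievable: one at 291 and the other 12 totalling 1238, which fits since 12 × 19 ≤ 1238 ≤ 12 × 291.

291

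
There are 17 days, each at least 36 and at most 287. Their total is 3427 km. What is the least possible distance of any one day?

Minimizing one value means maximizing the remaining 16.
The other 16 can take up 16 × 287 = 4592 ≥ 3427 − 36, so one day can sit at its floor of 36.
Achievable: one at 36 and the other 16 totalling 3391, which fits since 16 × 36 ≤ 3391 ≤ 16 × 287.

36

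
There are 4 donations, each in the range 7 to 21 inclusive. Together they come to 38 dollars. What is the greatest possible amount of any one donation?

Maximizing one value means minimizing the remaining 3.
The other 3 contribute at least 3 × 7 = 21, leaving at most 38 − 21 = 17.
Since 17 ≤ 21, this is achievable: one at 17 and 3 at 7.

17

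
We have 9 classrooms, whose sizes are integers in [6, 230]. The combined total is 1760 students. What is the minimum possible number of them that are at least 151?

6

If only k of them are at least 151, the other 9 − k are at most 150, so the total is at most k·230 + (9 − k)·150.
This must reach 1760, so k·230 + (9 − k)·150 ≥ 1760, giving k ≥ 6.
Exactly 6 works: 6 values at 230 and 3 at 150 total 1830; lower one of the high values by 70 (still ≥ 151) to hit 1760.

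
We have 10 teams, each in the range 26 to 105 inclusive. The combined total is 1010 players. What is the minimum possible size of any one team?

Minimizing one value means maximizing the remaining 9.
The other 9 contribute at most 9 × 105 = 945, leaving at least 1010 − 945 = 65.
Since 65 ≥ 26, this is achievable: one at 65 and 9 at 105.

65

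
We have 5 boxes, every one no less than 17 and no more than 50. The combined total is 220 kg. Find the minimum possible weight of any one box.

20

To make one box as small as possible, make the other 4 as large as possible.
The other 4 contribute at most 4 × 50 = 200, leaving at least 220 − 200 = 20.
Since 20 ≥ 17, this is achievable: one at 20 and 4 at 50.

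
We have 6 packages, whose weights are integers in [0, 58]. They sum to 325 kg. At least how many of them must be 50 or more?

4

Each value short of 50 is at most 49, costing at least 58 − 49 = 9 against the maximum total of 348.
We can afford to lose at most 348 − 325 = 23, so at most ⌊23/9⌋ = 2 fall short, and at least 4 are ≥ 50.
Exactly 4 works: 4 values at 58 and 2 at 49 total 330; lower one of the high values by 5 (still ≥ 50) to hit 325.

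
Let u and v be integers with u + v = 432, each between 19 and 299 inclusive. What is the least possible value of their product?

39767

Since u + v is fixed, pushing one of them to its bound minimizes the product.
The extreme feasible split is u = 133, v = 299, giving uv = 39767.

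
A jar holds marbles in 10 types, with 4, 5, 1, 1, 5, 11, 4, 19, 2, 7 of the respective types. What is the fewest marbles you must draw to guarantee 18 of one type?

58

In the worst case you take as many as possible of each type without reaching 18: 4 + 5 + 1 + 1 + 5 + 11 + 4 + 17 + 2 + 7 = 57.
The next one must give 18 of some type, so 57 + 1 = 58.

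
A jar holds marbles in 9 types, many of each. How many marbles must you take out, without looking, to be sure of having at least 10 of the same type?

You could draw 9 of every type without reaching 10 of any — 81 in all.
One more forces 10 of some type, so 81 + 1 = 82.

82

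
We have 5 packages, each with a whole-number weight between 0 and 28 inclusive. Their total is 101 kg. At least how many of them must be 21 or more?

If only k of them are at least 21, the other 5 − k are at most 20, so the total is at most k·28 + (5 − k)·20.
This must reach 101, so k·28 + (5 − k)·20 ≥ 101, giving k ≥ 1.
Exactly 1 works: 1 value at 28 and 4 at 20 total 108; lower one of the high values by 7 (still ≥ 21) to hit 101.

1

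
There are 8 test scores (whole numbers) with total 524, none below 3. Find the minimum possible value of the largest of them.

The 8 values sum to 524, so their maximum is at least ⌈524/8⌉ = 66.
Equality holds with 4 values of 66 and 4 values of 65.

66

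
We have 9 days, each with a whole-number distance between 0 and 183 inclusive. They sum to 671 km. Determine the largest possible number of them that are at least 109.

If k of the values are ≥ 109, the total is ≥ 109k + 0(9 − k).
Setting 109k + 0(9 − k) ≤ 671 gives 109k ≤ 671, so k ≤ 6.
k = 6 is achieved by 6 values at 109 and 3 at 0, total 654; add 17 to one value (staying below 109) to reach 671.

6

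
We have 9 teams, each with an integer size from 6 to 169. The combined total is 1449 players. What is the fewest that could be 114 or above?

8

If only k of them are at least 114, the other 9 − k are at most 113, so the total is at most k·169 + (9 − k)·113.
This must reach 1449, so k·169 + (9 − k)·113 ≥ 1449, giving k ≥ 8.
Exactly 8 works: 8 values at 169 and 1 at 113 total 1465; lower one of the high values by 16 (still ≥ 114) to hit 1449.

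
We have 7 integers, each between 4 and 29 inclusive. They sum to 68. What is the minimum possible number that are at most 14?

4

If only k of them are at most 14, the other 7 − k are at least 15, so the total is at least (7 − k)·15 + k·4.
This is ≤ 68, so (7 − k)·15 + 4k ≤ 68, which gives k ≥ 4.
Exactly 4 works: 4 values at 4 and 3 at 15 total 61; raise one of the low values by 7 (still ≤ 14) to hit 68.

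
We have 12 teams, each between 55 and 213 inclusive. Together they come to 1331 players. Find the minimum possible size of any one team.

To make one team as small as possible, make the other 11 as large as possible.
The other 11 can take up 11 × 213 = 2343 ≥ 1331 − 55, so one team can sit at its floor of 55.
Achievable: one at 55 and the other 11 totalling 1276, which fits since 11 × 55 ≤ 1276 ≤ 11 × 213.

55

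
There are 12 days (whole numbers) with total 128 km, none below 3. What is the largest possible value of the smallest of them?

The average is 128/12 < 11, so some value is ≤ 10.
Achievable: 4 of them at 10 and 8 at 11 total 128.

10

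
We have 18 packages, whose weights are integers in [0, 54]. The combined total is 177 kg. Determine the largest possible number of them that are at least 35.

5

With k values at 35 or above and the rest at least 0, the sum is at least 0 + 35k.
Since the sum is 177, we need 35k ≤ 177, i.e. k ≤ 5.
k = 5 is achieved by 5 values at 35 and 13 at 0, total 175; add 2 to one value (staying below 35) to reach 177.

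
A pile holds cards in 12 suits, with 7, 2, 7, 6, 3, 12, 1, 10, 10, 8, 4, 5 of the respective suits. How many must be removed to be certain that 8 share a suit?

In the worst case you take as many as possible of each suit without reaching 8: 7 + 2 + 7 + 6 + 3 + 7 + 1 + 7 + 7 + 7 + 4 + 5 = 63.
The next one must give 8 of some suit, so 63 + 1 = 64.

64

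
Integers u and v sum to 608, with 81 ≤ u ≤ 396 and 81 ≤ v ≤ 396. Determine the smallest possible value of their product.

Since u + v is fixed, pushing one of them to its bound minimizes the product.
At the endpoint u = 212, v = 608 − 212 = 396, so uv = 212 × 396 = 83952.

83952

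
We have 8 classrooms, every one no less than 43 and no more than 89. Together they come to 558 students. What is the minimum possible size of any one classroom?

43

Minimizing one value means maximizing the remaining 7.
The other 7 can take up 7 × 89 = 623 ≥ 558 − 43, so one classroom can sit at its floor of 43.
Achievable: one at 43 and the other 7 totalling 515, which fits since 7 × 43 ≤ 515 ≤ 7 × 89.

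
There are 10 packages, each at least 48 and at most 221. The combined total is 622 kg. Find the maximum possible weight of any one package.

Maximizing one value means minimizing the remaining 9.
The other 9 contribute at least 9 × 48 = 432, leaving at most 622 − 432 = 190.
Since 190 ≤ 221, this is achievable: one at 190 and 9 at 48.

190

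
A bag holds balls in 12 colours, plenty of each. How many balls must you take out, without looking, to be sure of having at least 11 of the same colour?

121

In the worst case you draw 10 of each of the 12 colours: 12 × 10 = 120.
One more forces 11 of some colour, so 120 + 1 = 121.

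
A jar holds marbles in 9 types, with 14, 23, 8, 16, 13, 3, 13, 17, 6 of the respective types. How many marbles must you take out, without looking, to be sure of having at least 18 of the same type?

108

In the worst case you take as many as possible of each type without reaching 18: 14 + 17 + 8 + 16 + 13 + 3 + 13 + 17 + 6 = 107.
The next one must give 18 of some type, so 107 + 1 = 108.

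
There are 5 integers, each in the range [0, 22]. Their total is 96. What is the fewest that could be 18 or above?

3

Each value short of 18 is at most 17, costing at least 22 − 17 = 5 against the maximum total of 110.
We can afford to lose at most 110 − 96 = 14, so at most ⌊14/5⌋ = 2 fall short, and at least 3 are ≥ 18.
Exactly 3 works: 3 values at 22 and 2 at 17 total 100; lower one of the high values by 4 (still ≥ 18) to hit 96.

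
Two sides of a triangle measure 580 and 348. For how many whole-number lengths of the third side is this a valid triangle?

The triangle inequality gives |580 − 348| < c < 580 + 348, i.e. 232 < c < 928.
So c can be any integer from 233 to 927: 695 values.

695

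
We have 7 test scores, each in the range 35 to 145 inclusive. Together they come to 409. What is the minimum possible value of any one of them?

To make one score as small as possible, make the other 6 as large as possible.
The other 6 can take up 6 × 145 = 870 ≥ 409 − 35, so one score can sit at its floor of 35.
Achievable: one at 35 and the other 6 totalling 374, which fits since 6 × 35 ≤ 374 ≤ 6 × 145.

35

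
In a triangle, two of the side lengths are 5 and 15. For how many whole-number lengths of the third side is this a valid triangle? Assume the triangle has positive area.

9

The triangle inequality gives |5 − 15| < c < 5 + 15, i.e. 10 < c < 20.
So c can be any integer from 11 to 19: 9 values.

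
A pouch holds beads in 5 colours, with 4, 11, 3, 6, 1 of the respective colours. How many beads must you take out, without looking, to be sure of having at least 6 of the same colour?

In the worst case you take as many as possible of each colour without reaching 6: 4 + 5 + 3 + 5 + 1 = 18.
The next one must give 6 of some colour, so 18 + 1 = 19.

19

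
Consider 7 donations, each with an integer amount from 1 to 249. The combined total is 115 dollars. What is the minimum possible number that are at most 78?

6

Each value above 78 is at least 79, contributing at least 79 − 1 = 78 above the floor 1.
The sum exceeds the floor total 7 by 108, so at most ⌊108/78⌋ = 1 exceed 78, and at least 6 are ≤ 78.
Exactly 6 works: 6 values at 1 and 1 at 79 total 85; raise one of the low values by 30 (still ≤ 78) to hit 115.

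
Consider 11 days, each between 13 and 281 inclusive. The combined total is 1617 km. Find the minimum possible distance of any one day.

To make one day as small as possible, make the other 10 as large as possible.
The other 10 can take up 10 × 281 = 2810 ≥ 1617 − 13, so one day can sit at its floor of 13.
Achievable: one at 13 and the other 10 totalling 1604, which fits since 10 × 13 ≤ 1604 ≤ 10 × 281.

13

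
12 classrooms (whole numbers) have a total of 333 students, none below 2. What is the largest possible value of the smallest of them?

If every one of the 12 were at least 28, the total would be at least 12 × 28 = 336 > 333.
Taking 3 copies of 27 and 9 copies of 28 gives exactly 333, so 27 is attained.

27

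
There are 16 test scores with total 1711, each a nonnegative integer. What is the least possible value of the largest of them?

If every one of the 16 were at most 106, the total would be at most 16 × 106 = 1696 < 1711.
Achievable: 15 of them at 107 and 1 at 106 total 1711.

107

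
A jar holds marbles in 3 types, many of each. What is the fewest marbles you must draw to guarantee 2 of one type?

You could draw 1 of every type without reaching 2 of any — 3 in all.
One more forces 2 of some type, so 3 + 1 = 4.

4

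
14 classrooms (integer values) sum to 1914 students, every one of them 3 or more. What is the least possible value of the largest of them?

137

The average is 1914/14 > 136, so not all 14 can be 136 or less; the largest is ≥ 137.
Equality holds with 10 values of 137 and 4 values of 136.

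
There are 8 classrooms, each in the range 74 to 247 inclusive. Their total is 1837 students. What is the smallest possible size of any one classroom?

Minimizing one value means maximizing the remaining 7.
The other 7 contribute at most 7 × 247 = 1729, leaving at least 1837 − 1729 = 108.
Since 108 ≥ 74, this is achievable: one at 108 and 7 at 247.

108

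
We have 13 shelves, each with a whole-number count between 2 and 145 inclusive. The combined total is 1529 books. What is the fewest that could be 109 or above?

Each value short of 109 is at most 108, costing at least 145 − 108 = 37 against the maximum total of 1885.
We can afford to lose at most 1885 − 1529 = 356, so at most ⌊356/37⌋ = 9 fall short, and at least 4 are ≥ 109.
Exactly 4 works: 4 values at 145 and 9 at 108 total 1552; lower one of the high values by 23 (still ≥ 109) to hit 1529.

4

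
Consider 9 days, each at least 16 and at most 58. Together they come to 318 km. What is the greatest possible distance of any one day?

Maximizing one value means minimizing the remaining 8.
The other 8 contribute at least 8 × 16 = 128, leaving at most 318 − 128 = 190.
But each day is capped at 58, so the maximum is 58.
Achievable: one at 58 and the other 8 totalling 260, which fits since 8 × 16 ≤ 260 ≤ 8 × 58.

58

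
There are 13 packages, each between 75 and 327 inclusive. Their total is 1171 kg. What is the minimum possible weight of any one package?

Minimizing one value means maximizing the remaining 12.
The other 12 can take up 12 × 327 = 3924 ≥ 1171 − 75, so one package can sit at its floor of 75.
Achievable: one at 75 and the other 12 totalling 1096, which fits since 12 × 75 ≤ 1096 ≤ 12 × 327.

75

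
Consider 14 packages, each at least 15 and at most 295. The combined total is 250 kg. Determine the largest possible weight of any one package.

Maximizing one value means minimizing the remaining 13.
The other 13 contribute at least 13 × 15 = 195, leaving at most 250 − 195 = 55.
Since 55 ≤ 295, this is achievable: one at 55 and 13 at 15.

55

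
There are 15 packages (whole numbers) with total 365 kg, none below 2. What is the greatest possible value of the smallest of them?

The 15 values sum to 365, so their minimum is at most ⌊365/15⌋ = 24.
Achievable: 10 of them at 24 and 5 at 25 total 365.

24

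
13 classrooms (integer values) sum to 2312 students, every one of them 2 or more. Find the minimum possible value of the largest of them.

178

The average is 2312/13 > 177, so not all 13 can be 177 or less; the largest is ≥ 178.
Achievable: 11 of them at 178 and 2 at 177 total 2312.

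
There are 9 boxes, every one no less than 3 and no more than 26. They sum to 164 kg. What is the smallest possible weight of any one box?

Minimizing one value means maximizing the remaining 8.
The other 8 can take up 8 × 26 = 208 ≥ 164 − 3, so one box can sit at its floor of 3.
Achievable: one at 3 and the other 8 totalling 161, which fits since 8 × 3 ≤ 161 ≤ 8 × 26.

3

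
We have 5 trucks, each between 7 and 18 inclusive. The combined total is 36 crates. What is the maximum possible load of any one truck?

8

Maximizing one value means minimizing the remaining 4.
The other 4 contribute at least 4 × 7 = 28, leaving at most 36 − 28 = 8.
Since 8 ≤ 18, this is achievable: one at 8 and 4 at 7.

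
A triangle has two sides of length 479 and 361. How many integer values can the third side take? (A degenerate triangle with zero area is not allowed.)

721

The triangle inequality gives |479 − 361| < c < 479 + 361, i.e. 118 < c < 840.
So c can be any integer from 119 to 839: 721 values.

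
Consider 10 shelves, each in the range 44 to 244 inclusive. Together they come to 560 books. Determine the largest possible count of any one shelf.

To make one shelf as large as possible, make the other 9 as small as possible.
The other 9 contribute at least 9 × 44 = 396, leaving at most 560 − 396 = 164.
Since 164 ≤ 244, this is achievable: one at 164 and 9 at 44.

164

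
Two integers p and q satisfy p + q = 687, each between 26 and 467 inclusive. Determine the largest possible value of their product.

pq = p(687 − p) is maximized when p is as near 687/2 as the bounds allow.
Taking p = 343 and q = 344 (both in [26, 467]) gives pq = 117992.

117992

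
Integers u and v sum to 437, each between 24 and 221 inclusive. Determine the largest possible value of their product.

47742

uv = u(437 − u) is maximized when u is as near 437/2 as the bounds allow.
Taking u = 218 and v = 219 (both in [24, 221]) gives uv = 47742.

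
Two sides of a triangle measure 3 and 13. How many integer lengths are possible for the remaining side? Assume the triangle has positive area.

The triangle inequality gives |3 − 13| < c < 3 + 13, i.e. 10 < c < 16.
So c can be any integer from 11 to 15: 5 values.

5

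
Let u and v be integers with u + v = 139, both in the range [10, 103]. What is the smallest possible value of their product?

Since u + v is fixed, pushing one of them to its bound minimizes the product.
At the endpoint u = 36, v = 139 − 36 = 103, so uv = 36 × 103 = 3708.

3708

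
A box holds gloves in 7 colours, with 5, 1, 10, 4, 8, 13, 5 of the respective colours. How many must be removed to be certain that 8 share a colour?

37

In the worst case you take as many as possible of each colour without reaching 8: 5 + 1 + 7 + 4 + 7 + 7 + 5 = 36.
The next one must give 8 of some colour, so 36 + 1 = 37.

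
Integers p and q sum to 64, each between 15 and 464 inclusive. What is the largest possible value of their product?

1024

With p + q fixed, pq peaks when the two are closest together.
Taking p = 32 and q = 32 (both in [15, 464]) gives pq = 1024.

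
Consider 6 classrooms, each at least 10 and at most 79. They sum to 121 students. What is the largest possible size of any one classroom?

Maximizing one value means minimizing the remaining 5.
The other 5 contribute at least 5 × 10 = 50, leaving at most 121 − 50 = 71.
Since 71 ≤ 79, this is achievable: one at 71 and 5 at 10.

71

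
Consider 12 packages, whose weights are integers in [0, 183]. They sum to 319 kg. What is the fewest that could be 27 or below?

Each value above 27 is at least 28, contributing at least 28 − 0 = 28 above the floor 0.
The sum exceeds the floor total 0 by 319, so at most ⌊319/28⌋ = 11 exceed 27, and at least 1 are ≤ 27.
Exactly 1 works: 1 value at 0 and 11 at 28 total 308; raise one of the low values by 11 (still ≤ 27) to hit 319.

1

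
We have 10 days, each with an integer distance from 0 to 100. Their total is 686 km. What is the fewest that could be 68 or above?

1

Each value short of 68 is at most 67, costing at least 100 − 67 = 33 against the maximum total of 1000.
We can afford to lose at most 1000 − 686 = 314, so at most ⌊314/33⌋ = 9 fall short, and at least 1 are ≥ 68.
Exactly 1 works: 1 value at 100 and 9 at 67 total 703; lower one of the high values by 17 (still ≥ 68) to hit 686.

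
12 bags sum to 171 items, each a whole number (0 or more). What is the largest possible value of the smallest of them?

14

The average is 171/12 < 15, so some value is ≤ 14.
Achievable: 9 of them at 14 and 3 at 15 total 171.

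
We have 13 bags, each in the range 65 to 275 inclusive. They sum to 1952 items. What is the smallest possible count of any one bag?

Minimizing one value means maximizing the remaining 12.
The other 12 can take up 12 × 275 = 3300 ≥ 1952 − 65, so one bag can sit at its floor of 65.
Achievable: one at 65 and the other 12 totalling 1887, which fits since 12 × 65 ≤ 1887 ≤ 12 × 275.

65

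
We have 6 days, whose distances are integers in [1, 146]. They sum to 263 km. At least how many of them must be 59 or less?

Let j be the number exceeding 59. Then the total is ≥ 60·j + 1·(6 − j) = 6 + 59j.
So 59j ≤ 257 and j ≤ 4; hence at least 6 − 4 = 2 are ≤ 59.
Exactly 2 works: 2 values at 1 and 4 at 60 total 242; raise one of the low values by 21 (still ≤ 59) to hit 263.

2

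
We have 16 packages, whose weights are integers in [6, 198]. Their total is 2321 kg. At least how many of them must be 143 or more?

Each value short of 143 is at most 142, costing at least 198 − 142 = 56 against the maximum total of 3168.
We can afford to lose at most 3168 − 2321 = 847, so at most ⌊847/56⌋ = 15 fall short, and at least 1 are ≥ 143.
Exactly 1 works: 1 value at 198 and 15 at 142 total 2328; lower one of the high values by 7 (still ≥ 143) to hit 2321.

1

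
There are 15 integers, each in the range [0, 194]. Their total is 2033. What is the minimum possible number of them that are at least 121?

4

Suppose at most 15 − j of them reach 121; then j values are ≤ 120 and the rest ≤ 194.
The total is then ≤ 120·j + 194·(15 − j) = 2910 − 74j. For this to be ≥ 2033 we need j ≤ 11, so at least 15 − 11 = 4 must reach 121.
Exactly 4 works: 4 values at 194 and 11 at 120 total 2096; lower one of the high values by 63 (still ≥ 121) to hit 2033.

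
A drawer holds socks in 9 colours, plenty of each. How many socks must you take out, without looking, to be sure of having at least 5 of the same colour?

In the worst case you draw 4 of each of the 9 colours: 9 × 4 = 36.
One more forces 5 of some colour, so 36 + 1 = 37.

37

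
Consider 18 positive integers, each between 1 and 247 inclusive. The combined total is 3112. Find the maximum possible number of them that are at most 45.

Suppose k of them are at most 45. Those contribute at most 45 each and the rest at most 247 each.
So the total is at most 45k + 247(18 − k) = 4446 − 202k. This must still be ≥ 3112, so k ≤ 6.
k = 6 is achieved by 6 values at 45 and 12 at 247, total 3234; lower one of the 247's by 122 (still > 45) to reach 3112.

6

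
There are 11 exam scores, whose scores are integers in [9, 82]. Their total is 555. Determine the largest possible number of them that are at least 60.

With k values at 60 or above and the rest at least 9, the sum is at least 99 + 51k.
Since the sum is 555, we need 51k ≤ 456, i.e. k ≤ 8.
k = 8 is achieved by 8 values at 60 and 3 at 9, total 507; add 48 to one value (staying below 60) to reach 555.

8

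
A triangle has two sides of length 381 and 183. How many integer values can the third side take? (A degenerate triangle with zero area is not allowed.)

365

The triangle inequality gives |381 − 183| < c < 381 + 183, i.e. 198 < c < 564.
So c can be any integer from 199 to 563: 365 values.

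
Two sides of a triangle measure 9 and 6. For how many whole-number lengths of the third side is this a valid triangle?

The triangle inequality gives |9 − 6| < c < 9 + 6, i.e. 3 < c < 15.
So c can be any integer from 4 to 14: 11 values.

11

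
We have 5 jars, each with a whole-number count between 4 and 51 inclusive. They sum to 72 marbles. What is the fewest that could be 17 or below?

2

Each value above 17 is at least 18, contributing at least 18 − 4 = 14 above the floor 4.
The sum exceeds the floor total 20 by 52, so at most ⌊52/14⌋ = 3 exceed 17, and at least 2 are ≤ 17.
Exactly 2 works: 2 values at 4 and 3 at 18 total 62; raise one of the low values by 10 (still ≤ 17) to hit 72.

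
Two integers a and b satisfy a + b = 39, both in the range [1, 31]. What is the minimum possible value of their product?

For a fixed sum, ab is smallest when a and b are as far apart as possible.
The extreme feasible split is a = 8, b = 31, giving ab = 248.

248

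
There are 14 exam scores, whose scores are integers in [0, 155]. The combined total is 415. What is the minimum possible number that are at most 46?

If only k of them are at most 46, the other 14 − k are at least 47, so the total is at least (14 − k)·47 + k·0.
This is ≤ 415, so (14 − k)·47 + 0k ≤ 415, which gives k ≥ 6.
Exactly 6 works: 6 values at 0 and 8 at 47 total 376; raise one of the low values by 39 (still ≤ 46) to hit 415.

6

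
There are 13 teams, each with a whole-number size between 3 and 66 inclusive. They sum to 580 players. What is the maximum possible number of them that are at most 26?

6

Each value at 26 or below falls at least 66 − 26 = 40 short of the ceiling 66.
The ceiling total is 13 × 66 = 858, and we need 580, so at most ⌊(858 − 580)/40⌋ = 6 can be that low.
k = 6 is achieved by 6 values at 26 and 7 at 66, total 618; lower one of the 66's by 38 (still > 26) to reach 580.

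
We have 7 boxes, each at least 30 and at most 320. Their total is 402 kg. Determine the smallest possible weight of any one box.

Minimizing one value means maximizing the remaining 6.
The other 6 can take up 6 × 320 = 1920 ≥ 402 − 30, so one box can sit at its floor of 30.
Achievable: one at 30 and the other 6 totalling 372, which fits since 6 × 30 ≤ 372 ≤ 6 × 320.

30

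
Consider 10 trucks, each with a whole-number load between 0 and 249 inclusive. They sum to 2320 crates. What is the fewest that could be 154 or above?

If only k of them are at least 154, the other 10 − k are at most 153, so the total is at most k·249 + (10 − k)·153.
This must reach 2320, so k·249 + (10 − k)·153 ≥ 2320, giving k ≥ 9.
Exactly 9 works: 9 values at 249 and 1 at 153 total 2394; lower one of the high values by 74 (still ≥ 154) to hit 2320.

9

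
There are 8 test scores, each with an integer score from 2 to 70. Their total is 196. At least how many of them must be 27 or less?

If only k of them are at most 27, the other 8 − k are at least 28, so the total is at least (8 − k)·28 + k·2.
This is ≤ 196, so (8 − k)·28 + 2k ≤ 196, which gives k ≥ 2.
Exactly 2 works: 2 values at 2 and 6 at 28 total 172; raise one of the low values by 24 (still ≤ 27) to hit 196.

2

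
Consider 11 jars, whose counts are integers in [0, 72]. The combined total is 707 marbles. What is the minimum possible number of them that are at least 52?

Each value short of 52 is at most 51, costing at least 72 − 51 = 21 against the maximum total of 792.
We can afford to lose at most 792 − 707 = 85, so at most ⌊85/21⌋ = 4 fall short, and at least 7 are ≥ 52.
Exactly 7 works: 7 values at 72 and 4 at 51 total 708; lower one of the high values by 1 (still ≥ 52) to hit 707.

7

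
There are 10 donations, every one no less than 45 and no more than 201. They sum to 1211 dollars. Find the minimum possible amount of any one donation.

Minimizing one value means maximizing the remaining 9.
The other 9 can take up 9 × 201 = 1809 ≥ 1211 − 45, so one donation can sit at its floor of 45.
Achievable: one at 45 and the other 9 totalling 1166, which fits since 9 × 45 ≤ 1166 ≤ 9 × 201.

45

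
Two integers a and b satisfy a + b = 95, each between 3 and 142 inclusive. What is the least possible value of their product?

Since a + b is fixed, pushing one of them to its bound minimizes the product.
The extreme feasible split is a = 3, b = 92, giving ab = 276.

276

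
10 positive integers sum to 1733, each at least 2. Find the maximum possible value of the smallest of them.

The 10 values sum to 1733, so their minimum is at most ⌊1733/10⌋ = 173.
Taking 7 copies of 173 and 3 copies of 174 gives exactly 1733, so 173 is attained.

173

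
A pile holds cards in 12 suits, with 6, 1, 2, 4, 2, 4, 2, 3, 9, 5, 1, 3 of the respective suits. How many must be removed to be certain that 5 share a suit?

In the worst case you take as many as possible of each suit without reaching 5: 4 + 1 + 2 + 4 + 2 + 4 + 2 + 3 + 4 + 4 + 1 + 3 = 34.
The next one must give 5 of some suit, so 34 + 1 = 35.

35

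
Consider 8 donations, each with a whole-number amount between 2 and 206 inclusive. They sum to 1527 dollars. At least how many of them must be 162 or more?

6

If only k of them are at least 162, the other 8 − k are at most 161, so the total is at most k·206 + (8 − k)·161.
This must reach 1527, so k·206 + (8 − k)·161 ≥ 1527, giving k ≥ 6.
Exactly 6 works: 6 values at 206 and 2 at 161 total 1558; lower one of the high values by 31 (still ≥ 162) to hit 1527.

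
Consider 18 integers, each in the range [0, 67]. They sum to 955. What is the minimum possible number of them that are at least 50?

Suppose at most 18 − j of them reach 50; then j values are ≤ 49 and the rest ≤ 67.
The total is then ≤ 49·j + 67·(18 − j) = 1206 − 18j. For this to be ≥ 955 we need j ≤ 13, so at least 18 − 13 = 5 must reach 50.
Exactly 5 works: 5 values at 67 and 13 at 49 total 972; lower one of the high values by 17 (still ≥ 50) to hit 955.

5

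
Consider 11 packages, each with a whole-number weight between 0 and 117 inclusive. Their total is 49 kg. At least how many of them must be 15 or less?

Let j be the number exceeding 15. Then the total is ≥ 16·j + 0·(11 − j) = 0 + 16j.
So 16j ≤ 49 and j ≤ 3; hence at least 11 − 3 = 8 are ≤ 15.
Exactly 8 works: 8 values at 0 and 3 at 16 total 48; raise one of the low values by 1 (still ≤ 15) to hit 49.

8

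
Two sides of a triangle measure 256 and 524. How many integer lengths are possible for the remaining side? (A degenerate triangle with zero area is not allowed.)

The triangle inequality gives |256 − 524| < c < 256 + 524, i.e. 268 < c < 780.
So c can be any integer from 269 to 779: 511 values.

511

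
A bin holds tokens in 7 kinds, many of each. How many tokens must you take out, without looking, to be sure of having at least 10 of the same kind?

64

You could draw 9 of every kind without reaching 10 of any — 63 in all.
One more forces 10 of some kind, so 63 + 1 = 64.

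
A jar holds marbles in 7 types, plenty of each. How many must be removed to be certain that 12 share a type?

You could draw 11 of every type without reaching 12 of any — 77 in all.
One more forces 12 of some type, so 77 + 1 = 78.

78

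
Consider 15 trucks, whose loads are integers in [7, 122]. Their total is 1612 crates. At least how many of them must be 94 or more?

8

If only k of them are at least 94, the other 15 − k are at most 93, so the total is at most k·122 + (15 − k)·93.
This must reach 1612, so k·122 + (15 − k)·93 ≥ 1612, giving k ≥ 8.
Exactly 8 works: 8 values at 122 and 7 at 93 total 1627; lower one of the high values by 15 (still ≥ 94) to hit 1612.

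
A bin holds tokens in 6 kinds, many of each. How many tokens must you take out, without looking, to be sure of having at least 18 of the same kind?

103

You could draw 17 of every kind without reaching 18 of any — 102 in all.
One more forces 18 of some kind, so 102 + 1 = 103.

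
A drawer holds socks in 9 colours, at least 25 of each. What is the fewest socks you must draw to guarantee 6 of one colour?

46

In the worst case you draw 5 of each of the 9 colours: 9 × 5 = 45.
One more forces 6 of some colour, so 45 + 1 = 46.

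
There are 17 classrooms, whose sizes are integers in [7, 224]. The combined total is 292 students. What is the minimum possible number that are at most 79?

15

If only k of them are at most 79, the other 17 − k are at least 80, so the total is at least (17 − k)·80 + k·7.
This is ≤ 292, so (17 − k)·80 + 7k ≤ 292, which gives k ≥ 15.
Exactly 15 works: 15 values at 7 and 2 at 80 total 265; raise one of the low values by 27 (still ≤ 79) to hit 292.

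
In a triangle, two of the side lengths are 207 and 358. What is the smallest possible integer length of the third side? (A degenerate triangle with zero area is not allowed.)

152

The third side must exceed |207 − 358| = 151.
The smallest integer above 151 is 152.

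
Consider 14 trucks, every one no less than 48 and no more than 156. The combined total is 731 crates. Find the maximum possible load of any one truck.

Maximizing one value means minimizing the remaining 13.
The other 13 contribute at least 13 × 48 = 624, leaving at most 731 − 624 = 107.
Since 107 ≤ 156, this is achievable: one at 107 and 13 at 48.

107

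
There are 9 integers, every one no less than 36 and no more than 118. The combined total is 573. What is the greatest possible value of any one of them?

Maximizing one value means minimizing the remaining 8.
The other 8 contribute at least 8 × 36 = 288, leaving at most 573 − 288 = 285.
But each integer is capped at 118, so the maximum is 118.
Achievable: one at 118 and the other 8 totalling 455, which fits since 8 × 36 ≤ 455 ≤ 8 × 118.

118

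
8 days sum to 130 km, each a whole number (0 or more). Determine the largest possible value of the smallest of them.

16

If every one of the 8 were at least 17, the total would be at least 8 × 17 = 136 > 130.
Equality holds with 6 values of 16 and 2 values of 17.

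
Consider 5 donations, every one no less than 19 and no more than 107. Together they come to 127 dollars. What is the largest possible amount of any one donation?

51

To make one donation as large as possible, make the other 4 as small as possible.
The other 4 contribute at least 4 × 19 = 76, leaving at most 127 − 76 = 51.
Since 51 ≤ 107, this is achievable: one at 51 and 4 at 19.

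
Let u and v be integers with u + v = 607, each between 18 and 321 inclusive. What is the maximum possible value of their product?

For a fixed sum, the product uv is largest when u and v are as close as possible.
Taking u = 303 and v = 304 (both in [18, 321]) gives uv = 92112.

92112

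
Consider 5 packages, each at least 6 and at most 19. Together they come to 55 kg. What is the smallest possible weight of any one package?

6

To make one package as small as possible, make the other 4 as large as possible.
The other 4 can take up 4 × 19 = 76 ≥ 55 − 6, so one package can sit at its floor of 6.
Achievable: one at 6 and the other 4 totalling 49, which fits since 4 × 6 ≤ 49 ≤ 4 × 19.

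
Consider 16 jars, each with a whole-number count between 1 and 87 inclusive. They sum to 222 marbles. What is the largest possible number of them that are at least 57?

3

If k of the values are ≥ 57, the total is ≥ 57k + 1(16 − k).
Setting 57k + 1(16 − k) ≤ 222 gives 56k ≤ 206, so k ≤ 3.
k = 3 is achieved by 3 values at 57 and 13 at 1, total 184; add 38 to one value (staying below 57) to reach 222.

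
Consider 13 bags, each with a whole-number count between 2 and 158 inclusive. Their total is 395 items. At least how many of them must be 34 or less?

Each value above 34 is at least 35, contributing at least 35 − 2 = 33 above the floor 2.
The sum exceeds the floor total 26 by 369, so at most ⌊369/33⌋ = 11 exceed 34, and at least 2 are ≤ 34.
Exactly 2 works: 2 values at 2 and 11 at 35 total 389; raise one of the low values by 6 (still ≤ 34) to hit 395.

2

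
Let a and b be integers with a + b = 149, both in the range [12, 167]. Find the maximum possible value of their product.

5550

For a fixed sum, the product ab is largest when a and b are as close as possible.
Taking a = 74 and b = 75 (both in [12, 167]) gives ab = 5550.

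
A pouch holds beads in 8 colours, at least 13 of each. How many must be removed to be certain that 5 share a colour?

33

You could draw 4 of every colour without reaching 5 of any — 32 in all.
One more forces 5 of some colour, so 32 + 1 = 33.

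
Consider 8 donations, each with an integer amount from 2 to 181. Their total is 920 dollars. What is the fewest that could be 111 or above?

Suppose at most 8 − j of them reach 111; then j values are ≤ 110 and the rest ≤ 181.
The total is then ≤ 110·j + 181·(8 − j) = 1448 − 71j. For this to be ≥ 920 we need j ≤ 7, so at least 8 − 7 = 1 must reach 111.
Exactly 1 works: 1 value at 181 and 7 at 110 total 951; lower one of the high values by 31 (still ≥ 111) to hit 920.

1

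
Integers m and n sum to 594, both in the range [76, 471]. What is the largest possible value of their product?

88209

mn = m(594 − m) is maximized when m is as near 594/2 as the bounds allow.
Taking m = 297 and n = 297 (both in [76, 471]) gives mn = 88209.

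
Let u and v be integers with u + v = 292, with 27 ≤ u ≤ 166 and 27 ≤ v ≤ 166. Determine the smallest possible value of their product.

Since u + v is fixed, pushing one of them to its bound minimizes the product.
At the endpoint u = 126, v = 292 − 126 = 166, so uv = 126 × 166 = 20916.

20916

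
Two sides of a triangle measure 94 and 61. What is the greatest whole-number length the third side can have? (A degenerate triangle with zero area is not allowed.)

154

The third side must be less than 94 + 61 = 155.
The largest integer below 155 is 154.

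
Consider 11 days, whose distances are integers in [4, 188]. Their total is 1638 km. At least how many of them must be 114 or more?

Each value short of 114 is at most 113, costing at least 188 − 113 = 75 against the maximum total of 2068.
We can afford to lose at most 2068 − 1638 = 430, so at most ⌊430/75⌋ = 5 fall short, and at least 6 are ≥ 114.
Exactly 6 works: 6 values at 188 and 5 at 113 total 1693; lower one of the high values by 55 (still ≥ 114) to hit 1638.

6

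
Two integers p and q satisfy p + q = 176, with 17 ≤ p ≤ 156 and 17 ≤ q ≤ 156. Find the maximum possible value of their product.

7744

pq = p(176 − p) is maximized when p is as near 176/2 as the bounds allow.
Taking p = 88 and q = 88 (both in [17, 156]) gives pq = 7744.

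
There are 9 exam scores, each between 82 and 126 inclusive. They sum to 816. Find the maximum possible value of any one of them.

To make one score as large as possible, make the other 8 as small as possible.
The other 8 contribute at least 8 × 82 = 656, leaving at most 816 − 656 = 160.
But each score is capped at 126, so the maximum is 126.
Achievable: one at 126 and the other 8 totalling 690, which fits since 8 × 82 ≤ 690 ≤ 8 × 126.

126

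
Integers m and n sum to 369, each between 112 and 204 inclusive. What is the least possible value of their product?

33660

For a fixed sum, mn is smallest when m and n are as far apart as possible.
The extreme feasible split is m = 165, n = 204, giving mn = 33660.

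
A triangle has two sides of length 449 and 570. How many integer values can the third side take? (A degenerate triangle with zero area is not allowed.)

897

The triangle inequality gives |449 − 570| < c < 449 + 570, i.e. 121 < c < 1019.
So c can be any integer from 122 to 1018: 897 values.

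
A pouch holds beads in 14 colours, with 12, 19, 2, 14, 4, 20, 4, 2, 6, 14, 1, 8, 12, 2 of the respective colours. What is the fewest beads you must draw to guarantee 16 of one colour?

In the worst case you take as many as possible of each colour without reaching 16: 12 + 15 + 2 + 14 + 4 + 15 + 4 + 2 + 6 + 14 + 1 + 8 + 12 + 2 = 111.
The next one must give 16 of some colour, so 111 + 1 = 112.

112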